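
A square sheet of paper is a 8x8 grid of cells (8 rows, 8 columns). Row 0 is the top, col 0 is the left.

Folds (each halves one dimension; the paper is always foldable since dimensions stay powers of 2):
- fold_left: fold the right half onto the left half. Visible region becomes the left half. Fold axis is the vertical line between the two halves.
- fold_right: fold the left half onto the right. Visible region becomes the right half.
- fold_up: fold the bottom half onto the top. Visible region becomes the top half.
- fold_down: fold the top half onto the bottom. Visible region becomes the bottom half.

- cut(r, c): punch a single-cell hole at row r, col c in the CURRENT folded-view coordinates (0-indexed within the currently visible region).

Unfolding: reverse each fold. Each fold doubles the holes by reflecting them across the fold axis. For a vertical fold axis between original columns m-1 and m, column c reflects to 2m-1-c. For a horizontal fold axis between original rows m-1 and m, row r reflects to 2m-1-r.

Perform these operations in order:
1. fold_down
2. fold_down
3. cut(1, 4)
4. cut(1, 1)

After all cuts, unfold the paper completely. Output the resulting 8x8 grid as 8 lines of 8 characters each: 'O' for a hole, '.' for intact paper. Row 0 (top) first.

Answer: .O..O...
........
........
.O..O...
.O..O...
........
........
.O..O...

Derivation:
Op 1 fold_down: fold axis h@4; visible region now rows[4,8) x cols[0,8) = 4x8
Op 2 fold_down: fold axis h@6; visible region now rows[6,8) x cols[0,8) = 2x8
Op 3 cut(1, 4): punch at orig (7,4); cuts so far [(7, 4)]; region rows[6,8) x cols[0,8) = 2x8
Op 4 cut(1, 1): punch at orig (7,1); cuts so far [(7, 1), (7, 4)]; region rows[6,8) x cols[0,8) = 2x8
Unfold 1 (reflect across h@6): 4 holes -> [(4, 1), (4, 4), (7, 1), (7, 4)]
Unfold 2 (reflect across h@4): 8 holes -> [(0, 1), (0, 4), (3, 1), (3, 4), (4, 1), (4, 4), (7, 1), (7, 4)]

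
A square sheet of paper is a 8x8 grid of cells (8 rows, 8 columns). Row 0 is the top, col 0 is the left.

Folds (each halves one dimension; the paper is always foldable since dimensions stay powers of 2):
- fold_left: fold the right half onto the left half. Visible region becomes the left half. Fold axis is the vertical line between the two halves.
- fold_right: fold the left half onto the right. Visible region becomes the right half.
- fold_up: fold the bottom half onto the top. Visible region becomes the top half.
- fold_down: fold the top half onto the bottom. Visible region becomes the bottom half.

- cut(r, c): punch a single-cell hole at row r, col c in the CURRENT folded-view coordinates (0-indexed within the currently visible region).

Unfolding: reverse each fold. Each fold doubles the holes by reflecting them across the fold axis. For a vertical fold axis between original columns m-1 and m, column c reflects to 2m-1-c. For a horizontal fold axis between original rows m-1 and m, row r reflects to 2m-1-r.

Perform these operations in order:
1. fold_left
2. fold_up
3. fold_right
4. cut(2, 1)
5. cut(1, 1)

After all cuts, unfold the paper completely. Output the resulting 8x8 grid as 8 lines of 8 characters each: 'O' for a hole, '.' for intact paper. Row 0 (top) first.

Answer: ........
O..OO..O
O..OO..O
........
........
O..OO..O
O..OO..O
........

Derivation:
Op 1 fold_left: fold axis v@4; visible region now rows[0,8) x cols[0,4) = 8x4
Op 2 fold_up: fold axis h@4; visible region now rows[0,4) x cols[0,4) = 4x4
Op 3 fold_right: fold axis v@2; visible region now rows[0,4) x cols[2,4) = 4x2
Op 4 cut(2, 1): punch at orig (2,3); cuts so far [(2, 3)]; region rows[0,4) x cols[2,4) = 4x2
Op 5 cut(1, 1): punch at orig (1,3); cuts so far [(1, 3), (2, 3)]; region rows[0,4) x cols[2,4) = 4x2
Unfold 1 (reflect across v@2): 4 holes -> [(1, 0), (1, 3), (2, 0), (2, 3)]
Unfold 2 (reflect across h@4): 8 holes -> [(1, 0), (1, 3), (2, 0), (2, 3), (5, 0), (5, 3), (6, 0), (6, 3)]
Unfold 3 (reflect across v@4): 16 holes -> [(1, 0), (1, 3), (1, 4), (1, 7), (2, 0), (2, 3), (2, 4), (2, 7), (5, 0), (5, 3), (5, 4), (5, 7), (6, 0), (6, 3), (6, 4), (6, 7)]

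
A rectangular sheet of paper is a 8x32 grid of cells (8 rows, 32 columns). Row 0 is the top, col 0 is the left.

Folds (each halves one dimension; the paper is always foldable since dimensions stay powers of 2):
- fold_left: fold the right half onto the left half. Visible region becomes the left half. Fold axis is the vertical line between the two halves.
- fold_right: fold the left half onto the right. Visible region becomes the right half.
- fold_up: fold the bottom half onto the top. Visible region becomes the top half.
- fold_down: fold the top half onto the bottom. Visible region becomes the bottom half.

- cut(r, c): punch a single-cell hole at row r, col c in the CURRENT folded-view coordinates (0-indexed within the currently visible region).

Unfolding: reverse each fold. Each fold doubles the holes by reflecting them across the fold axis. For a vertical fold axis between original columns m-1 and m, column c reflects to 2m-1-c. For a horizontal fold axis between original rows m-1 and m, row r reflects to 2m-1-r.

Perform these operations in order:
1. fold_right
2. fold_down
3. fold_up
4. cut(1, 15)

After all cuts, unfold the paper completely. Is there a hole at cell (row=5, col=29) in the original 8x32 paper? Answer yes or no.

Answer: no

Derivation:
Op 1 fold_right: fold axis v@16; visible region now rows[0,8) x cols[16,32) = 8x16
Op 2 fold_down: fold axis h@4; visible region now rows[4,8) x cols[16,32) = 4x16
Op 3 fold_up: fold axis h@6; visible region now rows[4,6) x cols[16,32) = 2x16
Op 4 cut(1, 15): punch at orig (5,31); cuts so far [(5, 31)]; region rows[4,6) x cols[16,32) = 2x16
Unfold 1 (reflect across h@6): 2 holes -> [(5, 31), (6, 31)]
Unfold 2 (reflect across h@4): 4 holes -> [(1, 31), (2, 31), (5, 31), (6, 31)]
Unfold 3 (reflect across v@16): 8 holes -> [(1, 0), (1, 31), (2, 0), (2, 31), (5, 0), (5, 31), (6, 0), (6, 31)]
Holes: [(1, 0), (1, 31), (2, 0), (2, 31), (5, 0), (5, 31), (6, 0), (6, 31)]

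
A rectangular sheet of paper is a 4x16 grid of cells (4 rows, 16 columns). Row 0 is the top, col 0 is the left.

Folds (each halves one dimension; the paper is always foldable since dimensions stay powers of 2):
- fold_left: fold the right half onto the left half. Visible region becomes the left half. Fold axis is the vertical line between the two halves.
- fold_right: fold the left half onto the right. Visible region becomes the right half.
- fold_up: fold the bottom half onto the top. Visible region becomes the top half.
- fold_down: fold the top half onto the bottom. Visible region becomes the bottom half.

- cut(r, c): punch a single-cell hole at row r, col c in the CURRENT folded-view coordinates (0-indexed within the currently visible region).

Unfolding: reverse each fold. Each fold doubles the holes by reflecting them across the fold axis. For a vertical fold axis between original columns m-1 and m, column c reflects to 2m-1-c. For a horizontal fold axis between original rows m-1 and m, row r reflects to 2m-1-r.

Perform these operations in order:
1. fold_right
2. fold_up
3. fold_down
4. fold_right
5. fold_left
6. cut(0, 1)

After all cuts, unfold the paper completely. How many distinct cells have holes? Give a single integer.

Op 1 fold_right: fold axis v@8; visible region now rows[0,4) x cols[8,16) = 4x8
Op 2 fold_up: fold axis h@2; visible region now rows[0,2) x cols[8,16) = 2x8
Op 3 fold_down: fold axis h@1; visible region now rows[1,2) x cols[8,16) = 1x8
Op 4 fold_right: fold axis v@12; visible region now rows[1,2) x cols[12,16) = 1x4
Op 5 fold_left: fold axis v@14; visible region now rows[1,2) x cols[12,14) = 1x2
Op 6 cut(0, 1): punch at orig (1,13); cuts so far [(1, 13)]; region rows[1,2) x cols[12,14) = 1x2
Unfold 1 (reflect across v@14): 2 holes -> [(1, 13), (1, 14)]
Unfold 2 (reflect across v@12): 4 holes -> [(1, 9), (1, 10), (1, 13), (1, 14)]
Unfold 3 (reflect across h@1): 8 holes -> [(0, 9), (0, 10), (0, 13), (0, 14), (1, 9), (1, 10), (1, 13), (1, 14)]
Unfold 4 (reflect across h@2): 16 holes -> [(0, 9), (0, 10), (0, 13), (0, 14), (1, 9), (1, 10), (1, 13), (1, 14), (2, 9), (2, 10), (2, 13), (2, 14), (3, 9), (3, 10), (3, 13), (3, 14)]
Unfold 5 (reflect across v@8): 32 holes -> [(0, 1), (0, 2), (0, 5), (0, 6), (0, 9), (0, 10), (0, 13), (0, 14), (1, 1), (1, 2), (1, 5), (1, 6), (1, 9), (1, 10), (1, 13), (1, 14), (2, 1), (2, 2), (2, 5), (2, 6), (2, 9), (2, 10), (2, 13), (2, 14), (3, 1), (3, 2), (3, 5), (3, 6), (3, 9), (3, 10), (3, 13), (3, 14)]

Answer: 32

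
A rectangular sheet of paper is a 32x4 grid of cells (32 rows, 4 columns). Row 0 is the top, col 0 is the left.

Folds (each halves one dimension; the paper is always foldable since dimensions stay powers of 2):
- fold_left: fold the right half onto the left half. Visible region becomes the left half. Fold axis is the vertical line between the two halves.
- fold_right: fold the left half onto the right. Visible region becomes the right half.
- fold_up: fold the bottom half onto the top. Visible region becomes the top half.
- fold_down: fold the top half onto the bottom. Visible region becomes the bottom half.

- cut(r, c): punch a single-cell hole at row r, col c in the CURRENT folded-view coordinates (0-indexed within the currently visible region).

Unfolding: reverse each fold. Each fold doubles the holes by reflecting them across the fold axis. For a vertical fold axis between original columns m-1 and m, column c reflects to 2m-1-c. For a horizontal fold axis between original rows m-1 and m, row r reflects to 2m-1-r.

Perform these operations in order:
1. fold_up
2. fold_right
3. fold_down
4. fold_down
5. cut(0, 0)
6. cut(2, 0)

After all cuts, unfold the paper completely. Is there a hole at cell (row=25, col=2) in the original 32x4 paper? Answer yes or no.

Answer: yes

Derivation:
Op 1 fold_up: fold axis h@16; visible region now rows[0,16) x cols[0,4) = 16x4
Op 2 fold_right: fold axis v@2; visible region now rows[0,16) x cols[2,4) = 16x2
Op 3 fold_down: fold axis h@8; visible region now rows[8,16) x cols[2,4) = 8x2
Op 4 fold_down: fold axis h@12; visible region now rows[12,16) x cols[2,4) = 4x2
Op 5 cut(0, 0): punch at orig (12,2); cuts so far [(12, 2)]; region rows[12,16) x cols[2,4) = 4x2
Op 6 cut(2, 0): punch at orig (14,2); cuts so far [(12, 2), (14, 2)]; region rows[12,16) x cols[2,4) = 4x2
Unfold 1 (reflect across h@12): 4 holes -> [(9, 2), (11, 2), (12, 2), (14, 2)]
Unfold 2 (reflect across h@8): 8 holes -> [(1, 2), (3, 2), (4, 2), (6, 2), (9, 2), (11, 2), (12, 2), (14, 2)]
Unfold 3 (reflect across v@2): 16 holes -> [(1, 1), (1, 2), (3, 1), (3, 2), (4, 1), (4, 2), (6, 1), (6, 2), (9, 1), (9, 2), (11, 1), (11, 2), (12, 1), (12, 2), (14, 1), (14, 2)]
Unfold 4 (reflect across h@16): 32 holes -> [(1, 1), (1, 2), (3, 1), (3, 2), (4, 1), (4, 2), (6, 1), (6, 2), (9, 1), (9, 2), (11, 1), (11, 2), (12, 1), (12, 2), (14, 1), (14, 2), (17, 1), (17, 2), (19, 1), (19, 2), (20, 1), (20, 2), (22, 1), (22, 2), (25, 1), (25, 2), (27, 1), (27, 2), (28, 1), (28, 2), (30, 1), (30, 2)]
Holes: [(1, 1), (1, 2), (3, 1), (3, 2), (4, 1), (4, 2), (6, 1), (6, 2), (9, 1), (9, 2), (11, 1), (11, 2), (12, 1), (12, 2), (14, 1), (14, 2), (17, 1), (17, 2), (19, 1), (19, 2), (20, 1), (20, 2), (22, 1), (22, 2), (25, 1), (25, 2), (27, 1), (27, 2), (28, 1), (28, 2), (30, 1), (30, 2)]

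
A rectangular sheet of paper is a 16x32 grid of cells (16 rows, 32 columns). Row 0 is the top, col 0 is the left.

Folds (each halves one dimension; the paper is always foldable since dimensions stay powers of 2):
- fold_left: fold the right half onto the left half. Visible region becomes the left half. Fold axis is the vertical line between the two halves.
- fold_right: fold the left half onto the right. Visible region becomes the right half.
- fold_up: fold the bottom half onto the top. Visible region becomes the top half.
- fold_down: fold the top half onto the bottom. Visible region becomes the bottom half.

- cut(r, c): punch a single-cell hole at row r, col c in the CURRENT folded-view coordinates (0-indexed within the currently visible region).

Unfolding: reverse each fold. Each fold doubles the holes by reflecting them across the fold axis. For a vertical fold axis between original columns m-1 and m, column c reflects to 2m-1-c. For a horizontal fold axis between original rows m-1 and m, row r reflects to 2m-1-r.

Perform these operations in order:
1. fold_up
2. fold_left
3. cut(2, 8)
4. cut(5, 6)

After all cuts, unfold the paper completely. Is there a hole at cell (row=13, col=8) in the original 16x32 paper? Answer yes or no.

Answer: yes

Derivation:
Op 1 fold_up: fold axis h@8; visible region now rows[0,8) x cols[0,32) = 8x32
Op 2 fold_left: fold axis v@16; visible region now rows[0,8) x cols[0,16) = 8x16
Op 3 cut(2, 8): punch at orig (2,8); cuts so far [(2, 8)]; region rows[0,8) x cols[0,16) = 8x16
Op 4 cut(5, 6): punch at orig (5,6); cuts so far [(2, 8), (5, 6)]; region rows[0,8) x cols[0,16) = 8x16
Unfold 1 (reflect across v@16): 4 holes -> [(2, 8), (2, 23), (5, 6), (5, 25)]
Unfold 2 (reflect across h@8): 8 holes -> [(2, 8), (2, 23), (5, 6), (5, 25), (10, 6), (10, 25), (13, 8), (13, 23)]
Holes: [(2, 8), (2, 23), (5, 6), (5, 25), (10, 6), (10, 25), (13, 8), (13, 23)]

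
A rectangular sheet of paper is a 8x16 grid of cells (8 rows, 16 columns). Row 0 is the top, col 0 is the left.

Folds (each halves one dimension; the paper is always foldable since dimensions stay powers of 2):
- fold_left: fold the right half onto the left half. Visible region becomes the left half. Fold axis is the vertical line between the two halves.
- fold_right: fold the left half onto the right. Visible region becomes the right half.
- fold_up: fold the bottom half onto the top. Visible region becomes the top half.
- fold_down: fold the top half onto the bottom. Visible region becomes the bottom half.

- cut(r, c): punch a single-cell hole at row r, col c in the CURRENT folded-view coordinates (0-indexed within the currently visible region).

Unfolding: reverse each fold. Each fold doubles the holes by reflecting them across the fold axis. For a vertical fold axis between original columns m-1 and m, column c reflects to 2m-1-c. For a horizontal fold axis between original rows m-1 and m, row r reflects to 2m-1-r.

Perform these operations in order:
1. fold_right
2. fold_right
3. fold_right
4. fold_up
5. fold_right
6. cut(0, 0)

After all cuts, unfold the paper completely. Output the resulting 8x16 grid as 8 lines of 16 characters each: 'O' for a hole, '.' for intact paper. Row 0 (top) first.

Op 1 fold_right: fold axis v@8; visible region now rows[0,8) x cols[8,16) = 8x8
Op 2 fold_right: fold axis v@12; visible region now rows[0,8) x cols[12,16) = 8x4
Op 3 fold_right: fold axis v@14; visible region now rows[0,8) x cols[14,16) = 8x2
Op 4 fold_up: fold axis h@4; visible region now rows[0,4) x cols[14,16) = 4x2
Op 5 fold_right: fold axis v@15; visible region now rows[0,4) x cols[15,16) = 4x1
Op 6 cut(0, 0): punch at orig (0,15); cuts so far [(0, 15)]; region rows[0,4) x cols[15,16) = 4x1
Unfold 1 (reflect across v@15): 2 holes -> [(0, 14), (0, 15)]
Unfold 2 (reflect across h@4): 4 holes -> [(0, 14), (0, 15), (7, 14), (7, 15)]
Unfold 3 (reflect across v@14): 8 holes -> [(0, 12), (0, 13), (0, 14), (0, 15), (7, 12), (7, 13), (7, 14), (7, 15)]
Unfold 4 (reflect across v@12): 16 holes -> [(0, 8), (0, 9), (0, 10), (0, 11), (0, 12), (0, 13), (0, 14), (0, 15), (7, 8), (7, 9), (7, 10), (7, 11), (7, 12), (7, 13), (7, 14), (7, 15)]
Unfold 5 (reflect across v@8): 32 holes -> [(0, 0), (0, 1), (0, 2), (0, 3), (0, 4), (0, 5), (0, 6), (0, 7), (0, 8), (0, 9), (0, 10), (0, 11), (0, 12), (0, 13), (0, 14), (0, 15), (7, 0), (7, 1), (7, 2), (7, 3), (7, 4), (7, 5), (7, 6), (7, 7), (7, 8), (7, 9), (7, 10), (7, 11), (7, 12), (7, 13), (7, 14), (7, 15)]

Answer: OOOOOOOOOOOOOOOO
................
................
................
................
................
................
OOOOOOOOOOOOOOOO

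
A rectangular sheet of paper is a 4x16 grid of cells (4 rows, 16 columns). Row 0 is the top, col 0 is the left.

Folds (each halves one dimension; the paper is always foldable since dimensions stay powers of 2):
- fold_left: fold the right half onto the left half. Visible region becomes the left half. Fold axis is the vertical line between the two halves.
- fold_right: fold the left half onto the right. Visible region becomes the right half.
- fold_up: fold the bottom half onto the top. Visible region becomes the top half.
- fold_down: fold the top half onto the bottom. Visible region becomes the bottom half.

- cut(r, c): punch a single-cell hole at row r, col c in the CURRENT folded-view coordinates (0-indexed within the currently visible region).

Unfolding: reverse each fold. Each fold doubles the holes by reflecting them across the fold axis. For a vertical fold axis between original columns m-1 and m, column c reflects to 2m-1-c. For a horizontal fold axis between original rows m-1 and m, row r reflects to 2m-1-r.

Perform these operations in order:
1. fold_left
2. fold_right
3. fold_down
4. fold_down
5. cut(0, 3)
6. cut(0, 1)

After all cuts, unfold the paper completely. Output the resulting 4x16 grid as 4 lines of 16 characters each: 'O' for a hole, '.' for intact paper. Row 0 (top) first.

Op 1 fold_left: fold axis v@8; visible region now rows[0,4) x cols[0,8) = 4x8
Op 2 fold_right: fold axis v@4; visible region now rows[0,4) x cols[4,8) = 4x4
Op 3 fold_down: fold axis h@2; visible region now rows[2,4) x cols[4,8) = 2x4
Op 4 fold_down: fold axis h@3; visible region now rows[3,4) x cols[4,8) = 1x4
Op 5 cut(0, 3): punch at orig (3,7); cuts so far [(3, 7)]; region rows[3,4) x cols[4,8) = 1x4
Op 6 cut(0, 1): punch at orig (3,5); cuts so far [(3, 5), (3, 7)]; region rows[3,4) x cols[4,8) = 1x4
Unfold 1 (reflect across h@3): 4 holes -> [(2, 5), (2, 7), (3, 5), (3, 7)]
Unfold 2 (reflect across h@2): 8 holes -> [(0, 5), (0, 7), (1, 5), (1, 7), (2, 5), (2, 7), (3, 5), (3, 7)]
Unfold 3 (reflect across v@4): 16 holes -> [(0, 0), (0, 2), (0, 5), (0, 7), (1, 0), (1, 2), (1, 5), (1, 7), (2, 0), (2, 2), (2, 5), (2, 7), (3, 0), (3, 2), (3, 5), (3, 7)]
Unfold 4 (reflect across v@8): 32 holes -> [(0, 0), (0, 2), (0, 5), (0, 7), (0, 8), (0, 10), (0, 13), (0, 15), (1, 0), (1, 2), (1, 5), (1, 7), (1, 8), (1, 10), (1, 13), (1, 15), (2, 0), (2, 2), (2, 5), (2, 7), (2, 8), (2, 10), (2, 13), (2, 15), (3, 0), (3, 2), (3, 5), (3, 7), (3, 8), (3, 10), (3, 13), (3, 15)]

Answer: O.O..O.OO.O..O.O
O.O..O.OO.O..O.O
O.O..O.OO.O..O.O
O.O..O.OO.O..O.O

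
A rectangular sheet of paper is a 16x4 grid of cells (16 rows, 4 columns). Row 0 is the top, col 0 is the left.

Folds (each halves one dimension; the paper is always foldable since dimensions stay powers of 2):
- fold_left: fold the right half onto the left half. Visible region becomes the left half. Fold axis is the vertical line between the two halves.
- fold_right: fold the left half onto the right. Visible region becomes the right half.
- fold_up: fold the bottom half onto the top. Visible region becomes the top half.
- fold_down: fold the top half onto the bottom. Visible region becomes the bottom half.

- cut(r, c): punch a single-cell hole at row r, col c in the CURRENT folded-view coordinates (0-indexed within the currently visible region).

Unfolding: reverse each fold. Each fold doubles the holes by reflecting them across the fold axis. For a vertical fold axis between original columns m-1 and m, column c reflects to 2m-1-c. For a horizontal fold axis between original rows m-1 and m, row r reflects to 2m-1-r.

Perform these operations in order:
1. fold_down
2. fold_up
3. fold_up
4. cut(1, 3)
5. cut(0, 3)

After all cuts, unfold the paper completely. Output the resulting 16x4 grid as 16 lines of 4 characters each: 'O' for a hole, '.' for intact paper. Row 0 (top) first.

Op 1 fold_down: fold axis h@8; visible region now rows[8,16) x cols[0,4) = 8x4
Op 2 fold_up: fold axis h@12; visible region now rows[8,12) x cols[0,4) = 4x4
Op 3 fold_up: fold axis h@10; visible region now rows[8,10) x cols[0,4) = 2x4
Op 4 cut(1, 3): punch at orig (9,3); cuts so far [(9, 3)]; region rows[8,10) x cols[0,4) = 2x4
Op 5 cut(0, 3): punch at orig (8,3); cuts so far [(8, 3), (9, 3)]; region rows[8,10) x cols[0,4) = 2x4
Unfold 1 (reflect across h@10): 4 holes -> [(8, 3), (9, 3), (10, 3), (11, 3)]
Unfold 2 (reflect across h@12): 8 holes -> [(8, 3), (9, 3), (10, 3), (11, 3), (12, 3), (13, 3), (14, 3), (15, 3)]
Unfold 3 (reflect across h@8): 16 holes -> [(0, 3), (1, 3), (2, 3), (3, 3), (4, 3), (5, 3), (6, 3), (7, 3), (8, 3), (9, 3), (10, 3), (11, 3), (12, 3), (13, 3), (14, 3), (15, 3)]

Answer: ...O
...O
...O
...O
...O
...O
...O
...O
...O
...O
...O
...O
...O
...O
...O
...O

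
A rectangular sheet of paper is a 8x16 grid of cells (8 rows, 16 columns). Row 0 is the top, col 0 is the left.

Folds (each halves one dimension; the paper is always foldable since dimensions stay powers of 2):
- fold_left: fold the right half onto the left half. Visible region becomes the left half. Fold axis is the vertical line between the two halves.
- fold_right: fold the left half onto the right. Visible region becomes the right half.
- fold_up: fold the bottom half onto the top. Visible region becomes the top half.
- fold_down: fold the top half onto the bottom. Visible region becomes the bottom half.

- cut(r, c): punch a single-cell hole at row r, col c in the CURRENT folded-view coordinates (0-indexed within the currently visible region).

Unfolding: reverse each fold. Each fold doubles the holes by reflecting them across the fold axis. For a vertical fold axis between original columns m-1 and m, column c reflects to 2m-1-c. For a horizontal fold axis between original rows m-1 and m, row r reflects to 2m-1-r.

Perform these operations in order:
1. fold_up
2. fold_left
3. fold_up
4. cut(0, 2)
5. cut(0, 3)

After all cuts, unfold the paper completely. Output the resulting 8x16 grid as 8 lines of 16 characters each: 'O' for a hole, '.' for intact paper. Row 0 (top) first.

Op 1 fold_up: fold axis h@4; visible region now rows[0,4) x cols[0,16) = 4x16
Op 2 fold_left: fold axis v@8; visible region now rows[0,4) x cols[0,8) = 4x8
Op 3 fold_up: fold axis h@2; visible region now rows[0,2) x cols[0,8) = 2x8
Op 4 cut(0, 2): punch at orig (0,2); cuts so far [(0, 2)]; region rows[0,2) x cols[0,8) = 2x8
Op 5 cut(0, 3): punch at orig (0,3); cuts so far [(0, 2), (0, 3)]; region rows[0,2) x cols[0,8) = 2x8
Unfold 1 (reflect across h@2): 4 holes -> [(0, 2), (0, 3), (3, 2), (3, 3)]
Unfold 2 (reflect across v@8): 8 holes -> [(0, 2), (0, 3), (0, 12), (0, 13), (3, 2), (3, 3), (3, 12), (3, 13)]
Unfold 3 (reflect across h@4): 16 holes -> [(0, 2), (0, 3), (0, 12), (0, 13), (3, 2), (3, 3), (3, 12), (3, 13), (4, 2), (4, 3), (4, 12), (4, 13), (7, 2), (7, 3), (7, 12), (7, 13)]

Answer: ..OO........OO..
................
................
..OO........OO..
..OO........OO..
................
................
..OO........OO..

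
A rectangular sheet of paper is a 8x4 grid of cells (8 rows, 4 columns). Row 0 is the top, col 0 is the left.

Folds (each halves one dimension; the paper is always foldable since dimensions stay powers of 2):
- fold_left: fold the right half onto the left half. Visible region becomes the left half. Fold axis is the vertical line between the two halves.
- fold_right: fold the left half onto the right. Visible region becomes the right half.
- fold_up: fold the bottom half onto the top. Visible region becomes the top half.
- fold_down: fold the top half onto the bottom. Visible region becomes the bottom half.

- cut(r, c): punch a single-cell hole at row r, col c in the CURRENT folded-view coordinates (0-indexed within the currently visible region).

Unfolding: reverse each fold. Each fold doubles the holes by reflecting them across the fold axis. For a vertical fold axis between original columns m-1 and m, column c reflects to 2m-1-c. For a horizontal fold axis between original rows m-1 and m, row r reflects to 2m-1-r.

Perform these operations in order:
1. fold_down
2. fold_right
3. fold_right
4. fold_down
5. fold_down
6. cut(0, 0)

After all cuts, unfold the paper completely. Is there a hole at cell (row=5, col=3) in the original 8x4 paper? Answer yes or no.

Op 1 fold_down: fold axis h@4; visible region now rows[4,8) x cols[0,4) = 4x4
Op 2 fold_right: fold axis v@2; visible region now rows[4,8) x cols[2,4) = 4x2
Op 3 fold_right: fold axis v@3; visible region now rows[4,8) x cols[3,4) = 4x1
Op 4 fold_down: fold axis h@6; visible region now rows[6,8) x cols[3,4) = 2x1
Op 5 fold_down: fold axis h@7; visible region now rows[7,8) x cols[3,4) = 1x1
Op 6 cut(0, 0): punch at orig (7,3); cuts so far [(7, 3)]; region rows[7,8) x cols[3,4) = 1x1
Unfold 1 (reflect across h@7): 2 holes -> [(6, 3), (7, 3)]
Unfold 2 (reflect across h@6): 4 holes -> [(4, 3), (5, 3), (6, 3), (7, 3)]
Unfold 3 (reflect across v@3): 8 holes -> [(4, 2), (4, 3), (5, 2), (5, 3), (6, 2), (6, 3), (7, 2), (7, 3)]
Unfold 4 (reflect across v@2): 16 holes -> [(4, 0), (4, 1), (4, 2), (4, 3), (5, 0), (5, 1), (5, 2), (5, 3), (6, 0), (6, 1), (6, 2), (6, 3), (7, 0), (7, 1), (7, 2), (7, 3)]
Unfold 5 (reflect across h@4): 32 holes -> [(0, 0), (0, 1), (0, 2), (0, 3), (1, 0), (1, 1), (1, 2), (1, 3), (2, 0), (2, 1), (2, 2), (2, 3), (3, 0), (3, 1), (3, 2), (3, 3), (4, 0), (4, 1), (4, 2), (4, 3), (5, 0), (5, 1), (5, 2), (5, 3), (6, 0), (6, 1), (6, 2), (6, 3), (7, 0), (7, 1), (7, 2), (7, 3)]
Holes: [(0, 0), (0, 1), (0, 2), (0, 3), (1, 0), (1, 1), (1, 2), (1, 3), (2, 0), (2, 1), (2, 2), (2, 3), (3, 0), (3, 1), (3, 2), (3, 3), (4, 0), (4, 1), (4, 2), (4, 3), (5, 0), (5, 1), (5, 2), (5, 3), (6, 0), (6, 1), (6, 2), (6, 3), (7, 0), (7, 1), (7, 2), (7, 3)]

Answer: yes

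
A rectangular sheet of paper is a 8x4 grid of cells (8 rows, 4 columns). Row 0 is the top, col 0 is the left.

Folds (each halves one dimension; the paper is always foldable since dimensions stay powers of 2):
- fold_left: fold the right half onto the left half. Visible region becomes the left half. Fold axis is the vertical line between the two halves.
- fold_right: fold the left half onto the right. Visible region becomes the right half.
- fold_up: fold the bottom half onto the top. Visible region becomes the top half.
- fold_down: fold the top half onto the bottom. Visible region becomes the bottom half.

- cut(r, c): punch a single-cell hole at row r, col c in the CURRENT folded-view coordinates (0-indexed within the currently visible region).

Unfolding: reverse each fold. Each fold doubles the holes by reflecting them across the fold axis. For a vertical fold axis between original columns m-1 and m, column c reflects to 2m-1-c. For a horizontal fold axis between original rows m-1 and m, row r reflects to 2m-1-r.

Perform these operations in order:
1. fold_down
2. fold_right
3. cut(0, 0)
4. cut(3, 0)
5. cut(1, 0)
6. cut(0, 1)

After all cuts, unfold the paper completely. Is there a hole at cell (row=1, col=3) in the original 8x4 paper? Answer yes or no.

Op 1 fold_down: fold axis h@4; visible region now rows[4,8) x cols[0,4) = 4x4
Op 2 fold_right: fold axis v@2; visible region now rows[4,8) x cols[2,4) = 4x2
Op 3 cut(0, 0): punch at orig (4,2); cuts so far [(4, 2)]; region rows[4,8) x cols[2,4) = 4x2
Op 4 cut(3, 0): punch at orig (7,2); cuts so far [(4, 2), (7, 2)]; region rows[4,8) x cols[2,4) = 4x2
Op 5 cut(1, 0): punch at orig (5,2); cuts so far [(4, 2), (5, 2), (7, 2)]; region rows[4,8) x cols[2,4) = 4x2
Op 6 cut(0, 1): punch at orig (4,3); cuts so far [(4, 2), (4, 3), (5, 2), (7, 2)]; region rows[4,8) x cols[2,4) = 4x2
Unfold 1 (reflect across v@2): 8 holes -> [(4, 0), (4, 1), (4, 2), (4, 3), (5, 1), (5, 2), (7, 1), (7, 2)]
Unfold 2 (reflect across h@4): 16 holes -> [(0, 1), (0, 2), (2, 1), (2, 2), (3, 0), (3, 1), (3, 2), (3, 3), (4, 0), (4, 1), (4, 2), (4, 3), (5, 1), (5, 2), (7, 1), (7, 2)]
Holes: [(0, 1), (0, 2), (2, 1), (2, 2), (3, 0), (3, 1), (3, 2), (3, 3), (4, 0), (4, 1), (4, 2), (4, 3), (5, 1), (5, 2), (7, 1), (7, 2)]

Answer: no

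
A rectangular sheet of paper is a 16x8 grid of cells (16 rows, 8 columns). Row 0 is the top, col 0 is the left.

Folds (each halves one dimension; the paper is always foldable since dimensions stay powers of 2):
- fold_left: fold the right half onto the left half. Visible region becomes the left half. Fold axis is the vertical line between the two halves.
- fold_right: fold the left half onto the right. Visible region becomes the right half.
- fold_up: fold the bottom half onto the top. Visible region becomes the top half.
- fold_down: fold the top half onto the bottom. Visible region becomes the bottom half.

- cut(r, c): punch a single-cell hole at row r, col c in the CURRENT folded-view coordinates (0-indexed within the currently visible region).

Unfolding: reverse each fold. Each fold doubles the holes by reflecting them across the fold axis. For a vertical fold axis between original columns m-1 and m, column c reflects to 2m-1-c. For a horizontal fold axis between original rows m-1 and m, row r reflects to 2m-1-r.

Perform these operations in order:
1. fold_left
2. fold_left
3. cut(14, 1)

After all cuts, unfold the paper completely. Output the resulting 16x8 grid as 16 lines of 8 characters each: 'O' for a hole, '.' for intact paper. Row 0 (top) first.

Op 1 fold_left: fold axis v@4; visible region now rows[0,16) x cols[0,4) = 16x4
Op 2 fold_left: fold axis v@2; visible region now rows[0,16) x cols[0,2) = 16x2
Op 3 cut(14, 1): punch at orig (14,1); cuts so far [(14, 1)]; region rows[0,16) x cols[0,2) = 16x2
Unfold 1 (reflect across v@2): 2 holes -> [(14, 1), (14, 2)]
Unfold 2 (reflect across v@4): 4 holes -> [(14, 1), (14, 2), (14, 5), (14, 6)]

Answer: ........
........
........
........
........
........
........
........
........
........
........
........
........
........
.OO..OO.
........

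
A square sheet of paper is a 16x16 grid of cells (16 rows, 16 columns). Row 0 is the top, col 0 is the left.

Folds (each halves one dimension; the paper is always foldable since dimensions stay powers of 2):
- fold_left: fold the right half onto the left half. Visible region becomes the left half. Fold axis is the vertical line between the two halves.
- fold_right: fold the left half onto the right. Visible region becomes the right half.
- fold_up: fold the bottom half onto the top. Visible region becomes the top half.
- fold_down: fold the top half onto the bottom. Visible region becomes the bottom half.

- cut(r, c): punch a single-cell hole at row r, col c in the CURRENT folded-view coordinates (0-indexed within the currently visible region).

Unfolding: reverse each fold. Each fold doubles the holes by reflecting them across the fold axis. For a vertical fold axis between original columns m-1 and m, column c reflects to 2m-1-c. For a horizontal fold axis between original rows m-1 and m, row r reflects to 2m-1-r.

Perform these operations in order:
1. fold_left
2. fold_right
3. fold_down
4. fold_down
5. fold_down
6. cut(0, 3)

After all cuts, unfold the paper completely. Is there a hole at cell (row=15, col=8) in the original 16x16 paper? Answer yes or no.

Answer: no

Derivation:
Op 1 fold_left: fold axis v@8; visible region now rows[0,16) x cols[0,8) = 16x8
Op 2 fold_right: fold axis v@4; visible region now rows[0,16) x cols[4,8) = 16x4
Op 3 fold_down: fold axis h@8; visible region now rows[8,16) x cols[4,8) = 8x4
Op 4 fold_down: fold axis h@12; visible region now rows[12,16) x cols[4,8) = 4x4
Op 5 fold_down: fold axis h@14; visible region now rows[14,16) x cols[4,8) = 2x4
Op 6 cut(0, 3): punch at orig (14,7); cuts so far [(14, 7)]; region rows[14,16) x cols[4,8) = 2x4
Unfold 1 (reflect across h@14): 2 holes -> [(13, 7), (14, 7)]
Unfold 2 (reflect across h@12): 4 holes -> [(9, 7), (10, 7), (13, 7), (14, 7)]
Unfold 3 (reflect across h@8): 8 holes -> [(1, 7), (2, 7), (5, 7), (6, 7), (9, 7), (10, 7), (13, 7), (14, 7)]
Unfold 4 (reflect across v@4): 16 holes -> [(1, 0), (1, 7), (2, 0), (2, 7), (5, 0), (5, 7), (6, 0), (6, 7), (9, 0), (9, 7), (10, 0), (10, 7), (13, 0), (13, 7), (14, 0), (14, 7)]
Unfold 5 (reflect across v@8): 32 holes -> [(1, 0), (1, 7), (1, 8), (1, 15), (2, 0), (2, 7), (2, 8), (2, 15), (5, 0), (5, 7), (5, 8), (5, 15), (6, 0), (6, 7), (6, 8), (6, 15), (9, 0), (9, 7), (9, 8), (9, 15), (10, 0), (10, 7), (10, 8), (10, 15), (13, 0), (13, 7), (13, 8), (13, 15), (14, 0), (14, 7), (14, 8), (14, 15)]
Holes: [(1, 0), (1, 7), (1, 8), (1, 15), (2, 0), (2, 7), (2, 8), (2, 15), (5, 0), (5, 7), (5, 8), (5, 15), (6, 0), (6, 7), (6, 8), (6, 15), (9, 0), (9, 7), (9, 8), (9, 15), (10, 0), (10, 7), (10, 8), (10, 15), (13, 0), (13, 7), (13, 8), (13, 15), (14, 0), (14, 7), (14, 8), (14, 15)]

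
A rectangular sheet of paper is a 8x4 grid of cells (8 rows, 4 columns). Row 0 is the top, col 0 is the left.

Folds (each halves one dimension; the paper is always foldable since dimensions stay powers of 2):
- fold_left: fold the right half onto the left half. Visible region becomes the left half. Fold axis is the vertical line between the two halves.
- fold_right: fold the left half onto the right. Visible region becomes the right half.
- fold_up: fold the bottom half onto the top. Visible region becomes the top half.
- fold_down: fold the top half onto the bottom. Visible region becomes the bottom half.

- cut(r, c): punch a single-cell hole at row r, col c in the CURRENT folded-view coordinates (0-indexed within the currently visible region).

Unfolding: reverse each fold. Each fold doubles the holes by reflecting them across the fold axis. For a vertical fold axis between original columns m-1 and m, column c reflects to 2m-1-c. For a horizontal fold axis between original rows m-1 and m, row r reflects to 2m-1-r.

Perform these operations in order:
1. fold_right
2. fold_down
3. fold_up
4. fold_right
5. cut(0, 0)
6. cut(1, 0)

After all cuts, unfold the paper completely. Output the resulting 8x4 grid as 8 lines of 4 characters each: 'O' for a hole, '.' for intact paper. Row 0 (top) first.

Answer: OOOO
OOOO
OOOO
OOOO
OOOO
OOOO
OOOO
OOOO

Derivation:
Op 1 fold_right: fold axis v@2; visible region now rows[0,8) x cols[2,4) = 8x2
Op 2 fold_down: fold axis h@4; visible region now rows[4,8) x cols[2,4) = 4x2
Op 3 fold_up: fold axis h@6; visible region now rows[4,6) x cols[2,4) = 2x2
Op 4 fold_right: fold axis v@3; visible region now rows[4,6) x cols[3,4) = 2x1
Op 5 cut(0, 0): punch at orig (4,3); cuts so far [(4, 3)]; region rows[4,6) x cols[3,4) = 2x1
Op 6 cut(1, 0): punch at orig (5,3); cuts so far [(4, 3), (5, 3)]; region rows[4,6) x cols[3,4) = 2x1
Unfold 1 (reflect across v@3): 4 holes -> [(4, 2), (4, 3), (5, 2), (5, 3)]
Unfold 2 (reflect across h@6): 8 holes -> [(4, 2), (4, 3), (5, 2), (5, 3), (6, 2), (6, 3), (7, 2), (7, 3)]
Unfold 3 (reflect across h@4): 16 holes -> [(0, 2), (0, 3), (1, 2), (1, 3), (2, 2), (2, 3), (3, 2), (3, 3), (4, 2), (4, 3), (5, 2), (5, 3), (6, 2), (6, 3), (7, 2), (7, 3)]
Unfold 4 (reflect across v@2): 32 holes -> [(0, 0), (0, 1), (0, 2), (0, 3), (1, 0), (1, 1), (1, 2), (1, 3), (2, 0), (2, 1), (2, 2), (2, 3), (3, 0), (3, 1), (3, 2), (3, 3), (4, 0), (4, 1), (4, 2), (4, 3), (5, 0), (5, 1), (5, 2), (5, 3), (6, 0), (6, 1), (6, 2), (6, 3), (7, 0), (7, 1), (7, 2), (7, 3)]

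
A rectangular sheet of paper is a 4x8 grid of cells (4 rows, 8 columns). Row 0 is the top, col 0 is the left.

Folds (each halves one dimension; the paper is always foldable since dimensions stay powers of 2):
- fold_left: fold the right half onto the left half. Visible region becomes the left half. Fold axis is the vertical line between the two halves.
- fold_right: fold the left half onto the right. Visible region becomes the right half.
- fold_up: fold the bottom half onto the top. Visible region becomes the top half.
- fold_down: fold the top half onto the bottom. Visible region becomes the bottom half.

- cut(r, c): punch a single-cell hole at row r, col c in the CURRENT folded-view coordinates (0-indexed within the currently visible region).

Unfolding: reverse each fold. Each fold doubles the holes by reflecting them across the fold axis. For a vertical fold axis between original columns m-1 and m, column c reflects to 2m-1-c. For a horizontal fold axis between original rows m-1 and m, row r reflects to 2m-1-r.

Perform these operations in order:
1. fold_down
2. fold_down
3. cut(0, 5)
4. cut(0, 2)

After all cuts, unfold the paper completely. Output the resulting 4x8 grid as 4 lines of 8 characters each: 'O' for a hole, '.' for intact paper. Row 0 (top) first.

Op 1 fold_down: fold axis h@2; visible region now rows[2,4) x cols[0,8) = 2x8
Op 2 fold_down: fold axis h@3; visible region now rows[3,4) x cols[0,8) = 1x8
Op 3 cut(0, 5): punch at orig (3,5); cuts so far [(3, 5)]; region rows[3,4) x cols[0,8) = 1x8
Op 4 cut(0, 2): punch at orig (3,2); cuts so far [(3, 2), (3, 5)]; region rows[3,4) x cols[0,8) = 1x8
Unfold 1 (reflect across h@3): 4 holes -> [(2, 2), (2, 5), (3, 2), (3, 5)]
Unfold 2 (reflect across h@2): 8 holes -> [(0, 2), (0, 5), (1, 2), (1, 5), (2, 2), (2, 5), (3, 2), (3, 5)]

Answer: ..O..O..
..O..O..
..O..O..
..O..O..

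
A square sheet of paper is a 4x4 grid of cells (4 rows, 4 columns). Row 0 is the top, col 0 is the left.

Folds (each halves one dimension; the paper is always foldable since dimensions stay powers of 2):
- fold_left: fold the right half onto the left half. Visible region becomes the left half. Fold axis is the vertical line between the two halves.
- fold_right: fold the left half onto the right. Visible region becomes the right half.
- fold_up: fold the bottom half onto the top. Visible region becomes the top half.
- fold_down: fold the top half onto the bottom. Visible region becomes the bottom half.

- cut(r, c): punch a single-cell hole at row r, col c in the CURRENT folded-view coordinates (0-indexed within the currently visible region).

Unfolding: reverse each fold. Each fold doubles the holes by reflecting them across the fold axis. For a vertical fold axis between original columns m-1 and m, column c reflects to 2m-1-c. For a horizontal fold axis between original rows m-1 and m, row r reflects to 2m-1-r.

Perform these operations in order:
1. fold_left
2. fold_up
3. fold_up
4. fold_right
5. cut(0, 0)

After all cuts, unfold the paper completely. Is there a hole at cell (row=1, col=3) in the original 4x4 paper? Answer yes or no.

Op 1 fold_left: fold axis v@2; visible region now rows[0,4) x cols[0,2) = 4x2
Op 2 fold_up: fold axis h@2; visible region now rows[0,2) x cols[0,2) = 2x2
Op 3 fold_up: fold axis h@1; visible region now rows[0,1) x cols[0,2) = 1x2
Op 4 fold_right: fold axis v@1; visible region now rows[0,1) x cols[1,2) = 1x1
Op 5 cut(0, 0): punch at orig (0,1); cuts so far [(0, 1)]; region rows[0,1) x cols[1,2) = 1x1
Unfold 1 (reflect across v@1): 2 holes -> [(0, 0), (0, 1)]
Unfold 2 (reflect across h@1): 4 holes -> [(0, 0), (0, 1), (1, 0), (1, 1)]
Unfold 3 (reflect across h@2): 8 holes -> [(0, 0), (0, 1), (1, 0), (1, 1), (2, 0), (2, 1), (3, 0), (3, 1)]
Unfold 4 (reflect across v@2): 16 holes -> [(0, 0), (0, 1), (0, 2), (0, 3), (1, 0), (1, 1), (1, 2), (1, 3), (2, 0), (2, 1), (2, 2), (2, 3), (3, 0), (3, 1), (3, 2), (3, 3)]
Holes: [(0, 0), (0, 1), (0, 2), (0, 3), (1, 0), (1, 1), (1, 2), (1, 3), (2, 0), (2, 1), (2, 2), (2, 3), (3, 0), (3, 1), (3, 2), (3, 3)]

Answer: yes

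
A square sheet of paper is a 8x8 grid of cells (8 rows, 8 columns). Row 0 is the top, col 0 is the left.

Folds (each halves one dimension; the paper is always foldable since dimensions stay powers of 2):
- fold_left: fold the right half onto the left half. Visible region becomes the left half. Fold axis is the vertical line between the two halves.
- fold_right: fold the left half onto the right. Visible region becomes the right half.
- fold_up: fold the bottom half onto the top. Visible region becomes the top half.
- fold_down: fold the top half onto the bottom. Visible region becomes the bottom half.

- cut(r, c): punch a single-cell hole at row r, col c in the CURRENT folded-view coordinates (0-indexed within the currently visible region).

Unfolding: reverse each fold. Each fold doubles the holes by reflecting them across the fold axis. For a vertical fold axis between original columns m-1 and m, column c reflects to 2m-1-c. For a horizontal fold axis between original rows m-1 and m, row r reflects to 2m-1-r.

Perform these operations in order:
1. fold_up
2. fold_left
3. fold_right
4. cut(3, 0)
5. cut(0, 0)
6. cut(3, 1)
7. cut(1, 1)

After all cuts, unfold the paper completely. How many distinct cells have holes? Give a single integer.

Op 1 fold_up: fold axis h@4; visible region now rows[0,4) x cols[0,8) = 4x8
Op 2 fold_left: fold axis v@4; visible region now rows[0,4) x cols[0,4) = 4x4
Op 3 fold_right: fold axis v@2; visible region now rows[0,4) x cols[2,4) = 4x2
Op 4 cut(3, 0): punch at orig (3,2); cuts so far [(3, 2)]; region rows[0,4) x cols[2,4) = 4x2
Op 5 cut(0, 0): punch at orig (0,2); cuts so far [(0, 2), (3, 2)]; region rows[0,4) x cols[2,4) = 4x2
Op 6 cut(3, 1): punch at orig (3,3); cuts so far [(0, 2), (3, 2), (3, 3)]; region rows[0,4) x cols[2,4) = 4x2
Op 7 cut(1, 1): punch at orig (1,3); cuts so far [(0, 2), (1, 3), (3, 2), (3, 3)]; region rows[0,4) x cols[2,4) = 4x2
Unfold 1 (reflect across v@2): 8 holes -> [(0, 1), (0, 2), (1, 0), (1, 3), (3, 0), (3, 1), (3, 2), (3, 3)]
Unfold 2 (reflect across v@4): 16 holes -> [(0, 1), (0, 2), (0, 5), (0, 6), (1, 0), (1, 3), (1, 4), (1, 7), (3, 0), (3, 1), (3, 2), (3, 3), (3, 4), (3, 5), (3, 6), (3, 7)]
Unfold 3 (reflect across h@4): 32 holes -> [(0, 1), (0, 2), (0, 5), (0, 6), (1, 0), (1, 3), (1, 4), (1, 7), (3, 0), (3, 1), (3, 2), (3, 3), (3, 4), (3, 5), (3, 6), (3, 7), (4, 0), (4, 1), (4, 2), (4, 3), (4, 4), (4, 5), (4, 6), (4, 7), (6, 0), (6, 3), (6, 4), (6, 7), (7, 1), (7, 2), (7, 5), (7, 6)]

Answer: 32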